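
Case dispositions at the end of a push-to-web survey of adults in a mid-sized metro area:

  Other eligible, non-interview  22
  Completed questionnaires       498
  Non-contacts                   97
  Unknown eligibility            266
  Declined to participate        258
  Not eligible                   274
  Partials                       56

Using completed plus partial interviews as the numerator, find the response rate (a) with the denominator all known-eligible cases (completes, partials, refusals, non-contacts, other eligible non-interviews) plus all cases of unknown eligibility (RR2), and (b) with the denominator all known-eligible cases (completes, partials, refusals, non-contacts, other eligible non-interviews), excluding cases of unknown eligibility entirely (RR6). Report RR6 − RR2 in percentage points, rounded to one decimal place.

Top = 498 + 56 = 554
Denominator = 498 + 56 + 258 + 97 + 22 + 266 = 1197
RR2 = 554 / 1197 = 0.4628
Denominator = 498 + 56 + 258 + 97 + 22 = 931
RR6 = 554 / 931 = 0.5951
Difference = 59.51 − 46.28 = 13.23 percentage points

13.2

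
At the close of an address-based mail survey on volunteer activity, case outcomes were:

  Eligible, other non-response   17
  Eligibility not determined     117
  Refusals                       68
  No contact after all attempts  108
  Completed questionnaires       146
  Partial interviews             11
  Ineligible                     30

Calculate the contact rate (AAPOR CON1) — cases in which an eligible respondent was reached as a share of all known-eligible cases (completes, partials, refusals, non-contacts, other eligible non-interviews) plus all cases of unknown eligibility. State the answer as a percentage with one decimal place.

51.8%

Top → 146 + 11 + 68 + 17 = 242
Base → 146 + 11 + 68 + 108 + 17 + 117 = 467
CON1 = 242 / 467 = 0.5182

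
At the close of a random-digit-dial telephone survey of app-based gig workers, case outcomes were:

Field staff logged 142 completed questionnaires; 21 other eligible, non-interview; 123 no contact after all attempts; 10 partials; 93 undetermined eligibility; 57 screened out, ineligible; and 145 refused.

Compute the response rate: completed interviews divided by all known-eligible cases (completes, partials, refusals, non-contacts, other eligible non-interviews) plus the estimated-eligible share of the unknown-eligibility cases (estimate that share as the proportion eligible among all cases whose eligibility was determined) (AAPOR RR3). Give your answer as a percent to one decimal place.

Num = 142
Determined eligible = 142 + 10 + 145 + 123 + 21 = 441
e = 441 / (441 + 57) = 441 / 498 = 0.8855
e × U = 0.8855 × 93 = 82.35
Base = 441 + 82.35 = 523.35
RR3 = 142 / 523.35 = 0.2713

27.1%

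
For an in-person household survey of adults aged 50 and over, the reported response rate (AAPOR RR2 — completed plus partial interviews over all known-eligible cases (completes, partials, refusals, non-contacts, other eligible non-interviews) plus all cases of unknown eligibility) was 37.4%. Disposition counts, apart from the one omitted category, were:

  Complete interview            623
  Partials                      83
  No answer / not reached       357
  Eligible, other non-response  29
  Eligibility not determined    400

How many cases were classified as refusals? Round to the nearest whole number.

Numerator = 623 + 83 = 706
RR2 = 706 / D = 0.374
D = 706 / 0.374 = 1887.7
Rest of base = 1492
refusals = 1887.7 − 1492 ≈ 396

396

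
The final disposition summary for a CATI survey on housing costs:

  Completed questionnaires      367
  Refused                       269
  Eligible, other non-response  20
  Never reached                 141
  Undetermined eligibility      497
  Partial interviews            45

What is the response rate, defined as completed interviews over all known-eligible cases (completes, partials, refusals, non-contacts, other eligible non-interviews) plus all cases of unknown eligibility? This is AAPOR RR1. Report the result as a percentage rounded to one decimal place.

Numerator: 367
Denominator: 367 + 45 + 269 + 141 + 20 + 497 = 1339
RR1 = 367 / 1339 = 0.2741

27.4%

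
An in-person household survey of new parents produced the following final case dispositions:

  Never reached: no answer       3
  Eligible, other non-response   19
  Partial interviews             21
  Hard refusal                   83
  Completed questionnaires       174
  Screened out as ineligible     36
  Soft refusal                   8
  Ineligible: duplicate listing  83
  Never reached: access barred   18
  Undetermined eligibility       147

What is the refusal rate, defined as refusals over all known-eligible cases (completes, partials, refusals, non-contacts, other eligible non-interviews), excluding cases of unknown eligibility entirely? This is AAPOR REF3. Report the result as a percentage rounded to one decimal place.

27.9%

Declined to participate = 83 + 8 = 91
No answer / not reached = 3 + 18 = 21
Not eligible = 36 + 83 = 119
Numerator = 91
Denom = 174 + 21 + 91 + 21 + 19 = 326
REF3 = 91 / 326 = 0.2791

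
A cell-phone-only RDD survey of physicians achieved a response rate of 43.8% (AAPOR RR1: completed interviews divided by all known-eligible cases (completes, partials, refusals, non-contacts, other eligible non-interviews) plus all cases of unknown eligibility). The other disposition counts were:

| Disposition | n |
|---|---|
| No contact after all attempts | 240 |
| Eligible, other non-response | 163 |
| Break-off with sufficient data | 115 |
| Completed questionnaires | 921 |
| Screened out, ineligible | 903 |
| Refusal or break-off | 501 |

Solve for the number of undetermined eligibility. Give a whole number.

RR1 = 921 / D = 0.438
D = 921 / 0.438 = 2102.7
Remaining denominator categories sum to 1940
undetermined eligibility = 2102.7 − 1940 ≈ 163

163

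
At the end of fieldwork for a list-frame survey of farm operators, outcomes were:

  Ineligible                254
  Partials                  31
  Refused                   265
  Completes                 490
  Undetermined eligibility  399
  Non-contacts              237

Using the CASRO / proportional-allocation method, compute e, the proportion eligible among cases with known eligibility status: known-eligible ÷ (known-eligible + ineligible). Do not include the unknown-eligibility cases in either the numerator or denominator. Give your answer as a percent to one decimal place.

80.1%

Eligible (known) → 490 + 31 + 265 + 237 = 1023
e = 1023 / (1023 + 254) = 1023 / 1277 = 0.8011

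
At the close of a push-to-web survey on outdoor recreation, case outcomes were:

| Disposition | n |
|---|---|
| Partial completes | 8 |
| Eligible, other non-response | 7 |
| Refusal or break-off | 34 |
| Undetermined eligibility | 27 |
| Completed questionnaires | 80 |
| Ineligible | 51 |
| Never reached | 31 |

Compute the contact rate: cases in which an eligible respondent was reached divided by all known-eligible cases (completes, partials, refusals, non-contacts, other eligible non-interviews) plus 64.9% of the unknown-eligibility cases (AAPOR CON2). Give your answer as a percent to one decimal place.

72.7%

Num: 80 + 8 + 34 + 7 = 129
Eligible (known): 80 + 8 + 34 + 31 + 7 = 160
Eligible share of unknowns: 0.6490 × 27 = 17.52
Base: 160 + 17.52 = 177.52
CON2 = 129 / 177.52 = 0.7267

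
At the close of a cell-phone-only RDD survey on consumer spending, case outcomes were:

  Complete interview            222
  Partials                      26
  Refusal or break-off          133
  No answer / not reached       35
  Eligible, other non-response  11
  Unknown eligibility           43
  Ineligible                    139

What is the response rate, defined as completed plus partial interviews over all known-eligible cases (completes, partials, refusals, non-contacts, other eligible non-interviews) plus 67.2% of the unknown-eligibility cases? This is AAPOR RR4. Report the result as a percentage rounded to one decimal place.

54.4%

Top: 222 + 26 = 248
Determined eligible: 222 + 26 + 133 + 35 + 11 = 427
Estimated eligible among unknowns: 0.6720 × 43 = 28.90
Denominator: 427 + 28.90 = 455.90
RR4 = 248 / 455.90 = 0.5440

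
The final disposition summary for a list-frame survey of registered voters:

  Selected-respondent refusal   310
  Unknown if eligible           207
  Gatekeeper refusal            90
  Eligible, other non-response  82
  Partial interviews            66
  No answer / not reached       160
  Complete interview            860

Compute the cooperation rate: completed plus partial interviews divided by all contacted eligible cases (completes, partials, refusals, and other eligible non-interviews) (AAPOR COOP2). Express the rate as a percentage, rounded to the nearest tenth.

65.8%

Refusal or break-off = 90 + 310 = 400
Top → 860 + 66 = 926
Base → 860 + 66 + 400 + 82 = 1408
COOP2 = 926 / 1408 = 0.6577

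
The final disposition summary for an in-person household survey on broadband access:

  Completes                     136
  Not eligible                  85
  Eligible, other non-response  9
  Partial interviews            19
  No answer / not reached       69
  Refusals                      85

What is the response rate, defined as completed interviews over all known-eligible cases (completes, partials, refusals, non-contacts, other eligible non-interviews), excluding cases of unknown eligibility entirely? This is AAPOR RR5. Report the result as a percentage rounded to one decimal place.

Num: 136
Denom: 136 + 19 + 85 + 69 + 9 = 318
RR5 = 136 / 318 = 0.4277

42.8%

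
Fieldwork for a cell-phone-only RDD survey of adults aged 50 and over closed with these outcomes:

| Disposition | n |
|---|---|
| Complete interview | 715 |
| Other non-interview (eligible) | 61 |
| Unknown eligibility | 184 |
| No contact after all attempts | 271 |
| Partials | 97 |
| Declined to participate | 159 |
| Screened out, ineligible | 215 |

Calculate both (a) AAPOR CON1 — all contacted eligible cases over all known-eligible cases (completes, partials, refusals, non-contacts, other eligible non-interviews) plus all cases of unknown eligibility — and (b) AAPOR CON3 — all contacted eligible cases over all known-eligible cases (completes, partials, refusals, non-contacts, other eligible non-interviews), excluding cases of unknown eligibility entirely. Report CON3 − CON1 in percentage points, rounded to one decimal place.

Numerator: 715 + 97 + 159 + 61 = 1032
Denom: 715 + 97 + 159 + 271 + 61 + 184 = 1487
CON1 = 1032 / 1487 = 0.6940
Denom: 715 + 97 + 159 + 271 + 61 = 1303
CON3 = 1032 / 1303 = 0.7920
Difference = 79.20 − 69.40 = 9.80 percentage points

9.8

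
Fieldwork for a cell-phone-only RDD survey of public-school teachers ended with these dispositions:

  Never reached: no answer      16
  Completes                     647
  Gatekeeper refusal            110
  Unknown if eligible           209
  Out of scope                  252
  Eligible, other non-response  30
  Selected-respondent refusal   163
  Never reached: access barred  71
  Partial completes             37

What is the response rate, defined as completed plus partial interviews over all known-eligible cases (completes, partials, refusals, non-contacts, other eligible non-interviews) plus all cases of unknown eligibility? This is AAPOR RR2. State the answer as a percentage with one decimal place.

53.3%

Refusals = 110 + 163 = 273
No contact after all attempts = 16 + 71 = 87
Numerator = 647 + 37 = 684
Denominator = 647 + 37 + 273 + 87 + 30 + 209 = 1283
RR2 = 684 / 1283 = 0.5331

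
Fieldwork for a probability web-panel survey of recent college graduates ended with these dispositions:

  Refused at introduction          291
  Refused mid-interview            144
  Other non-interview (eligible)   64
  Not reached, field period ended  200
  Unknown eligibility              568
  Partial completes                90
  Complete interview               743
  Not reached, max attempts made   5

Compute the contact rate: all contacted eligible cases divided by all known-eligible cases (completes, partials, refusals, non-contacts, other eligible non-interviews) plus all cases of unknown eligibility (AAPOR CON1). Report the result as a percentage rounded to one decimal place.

Refusals = 291 + 144 = 435
No answer / not reached = 200 + 5 = 205
Top → 743 + 90 + 435 + 64 = 1332
Denominator → 743 + 90 + 435 + 205 + 64 + 568 = 2105
CON1 = 1332 / 2105 = 0.6328

63.3%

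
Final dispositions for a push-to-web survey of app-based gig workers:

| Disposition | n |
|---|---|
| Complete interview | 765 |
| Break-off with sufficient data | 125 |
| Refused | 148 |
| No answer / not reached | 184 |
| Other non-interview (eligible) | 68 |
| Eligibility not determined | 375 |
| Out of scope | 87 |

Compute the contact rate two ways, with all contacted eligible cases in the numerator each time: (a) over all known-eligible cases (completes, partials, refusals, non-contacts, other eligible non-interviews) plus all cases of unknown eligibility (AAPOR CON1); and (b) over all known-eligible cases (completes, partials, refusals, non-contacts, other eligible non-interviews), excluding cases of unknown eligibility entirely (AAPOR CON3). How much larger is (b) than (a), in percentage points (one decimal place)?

19.3

Numerator = 765 + 125 + 148 + 68 = 1106
Denominator = 765 + 125 + 148 + 184 + 68 + 375 = 1665
CON1 = 1106 / 1665 = 0.6643
Denominator = 765 + 125 + 148 + 184 + 68 = 1290
CON3 = 1106 / 1290 = 0.8574
Difference = 85.74 − 66.43 = 19.31 percentage points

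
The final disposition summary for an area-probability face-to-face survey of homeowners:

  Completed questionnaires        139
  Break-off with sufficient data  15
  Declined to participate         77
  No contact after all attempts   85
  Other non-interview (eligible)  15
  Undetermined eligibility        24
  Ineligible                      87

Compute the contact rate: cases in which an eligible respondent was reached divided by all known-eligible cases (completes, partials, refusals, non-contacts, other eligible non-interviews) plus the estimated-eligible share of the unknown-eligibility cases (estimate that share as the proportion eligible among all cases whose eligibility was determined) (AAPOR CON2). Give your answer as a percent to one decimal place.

Num: 139 + 15 + 77 + 15 = 246
Eligible (known): 139 + 15 + 77 + 85 + 15 = 331
e = 331 / (331 + 87) = 331 / 418 = 0.7919
Eligible share of unknowns: 0.7919 × 24 = 19.01
Denominator: 331 + 19.01 = 350.01
CON2 = 246 / 350.01 = 0.7028

70.3%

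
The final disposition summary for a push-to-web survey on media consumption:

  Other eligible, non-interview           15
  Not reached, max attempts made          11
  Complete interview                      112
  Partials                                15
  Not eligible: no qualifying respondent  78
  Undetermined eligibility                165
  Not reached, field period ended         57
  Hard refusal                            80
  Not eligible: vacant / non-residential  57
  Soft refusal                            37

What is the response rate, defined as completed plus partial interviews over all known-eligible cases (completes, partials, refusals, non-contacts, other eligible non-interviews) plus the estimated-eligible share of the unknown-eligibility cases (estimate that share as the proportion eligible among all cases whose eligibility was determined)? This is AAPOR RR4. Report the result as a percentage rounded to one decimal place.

Refused = 80 + 37 = 117
Never reached = 57 + 11 = 68
Not eligible = 78 + 57 = 135
Num = 112 + 15 = 127
Known eligible = 112 + 15 + 117 + 68 + 15 = 327
e = 327 / (327 + 135) = 327 / 462 = 0.7078
Estimated eligible among unknowns = 0.7078 × 165 = 116.79
Denominator = 327 + 116.79 = 443.79
RR4 = 127 / 443.79 = 0.2862

28.6%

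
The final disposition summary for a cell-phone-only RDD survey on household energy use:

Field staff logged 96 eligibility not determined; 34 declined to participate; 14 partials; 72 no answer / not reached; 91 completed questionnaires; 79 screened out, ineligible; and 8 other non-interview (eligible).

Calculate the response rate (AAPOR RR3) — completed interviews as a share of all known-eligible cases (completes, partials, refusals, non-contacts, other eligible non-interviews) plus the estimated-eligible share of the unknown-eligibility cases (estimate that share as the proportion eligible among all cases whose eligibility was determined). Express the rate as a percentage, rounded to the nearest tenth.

Num → 91
Known eligible → 91 + 14 + 34 + 72 + 8 = 219
e = 219 / (219 + 79) = 219 / 298 = 0.7349
e × U → 0.7349 × 96 = 70.55
Denominator → 219 + 70.55 = 289.55
RR3 = 91 / 289.55 = 0.3143

31.4%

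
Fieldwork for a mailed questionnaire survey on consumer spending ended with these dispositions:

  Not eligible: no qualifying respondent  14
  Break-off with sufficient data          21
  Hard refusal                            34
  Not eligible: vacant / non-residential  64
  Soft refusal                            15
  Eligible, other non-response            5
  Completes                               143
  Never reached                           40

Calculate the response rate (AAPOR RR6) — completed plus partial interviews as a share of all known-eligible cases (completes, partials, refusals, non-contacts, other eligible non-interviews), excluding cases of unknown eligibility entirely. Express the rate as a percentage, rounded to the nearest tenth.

63.6%

Declined to participate = 34 + 15 = 49
Screened out, ineligible = 14 + 64 = 78
Numerator: 143 + 21 = 164
Denominator: 143 + 21 + 49 + 40 + 5 = 258
RR6 = 164 / 258 = 0.6357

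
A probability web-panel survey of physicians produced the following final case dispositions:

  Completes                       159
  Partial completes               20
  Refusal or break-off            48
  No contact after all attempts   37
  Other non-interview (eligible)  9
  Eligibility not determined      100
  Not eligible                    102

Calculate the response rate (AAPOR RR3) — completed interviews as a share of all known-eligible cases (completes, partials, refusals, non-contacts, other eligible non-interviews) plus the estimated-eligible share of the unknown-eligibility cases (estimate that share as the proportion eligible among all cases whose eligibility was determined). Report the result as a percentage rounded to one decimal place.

Top → 159
Determined eligible → 159 + 20 + 48 + 37 + 9 = 273
e = 273 / (273 + 102) = 273 / 375 = 0.7280
Eligible share of unknowns → 0.7280 × 100 = 72.80
Denominator → 273 + 72.80 = 345.80
RR3 = 159 / 345.80 = 0.4598

46.0%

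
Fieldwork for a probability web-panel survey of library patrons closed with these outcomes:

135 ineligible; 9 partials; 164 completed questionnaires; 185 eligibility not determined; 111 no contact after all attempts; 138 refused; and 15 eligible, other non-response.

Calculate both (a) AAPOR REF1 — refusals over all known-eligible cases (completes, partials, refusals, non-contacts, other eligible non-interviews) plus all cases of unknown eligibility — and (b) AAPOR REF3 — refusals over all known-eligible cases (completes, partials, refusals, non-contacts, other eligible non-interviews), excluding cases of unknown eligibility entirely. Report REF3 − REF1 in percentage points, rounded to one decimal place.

Num = 138
Denominator = 164 + 9 + 138 + 111 + 15 + 185 = 622
REF1 = 138 / 622 = 0.2219
Denominator = 164 + 9 + 138 + 111 + 15 = 437
REF3 = 138 / 437 = 0.3158
Difference = 31.58 − 22.19 = 9.39 percentage points

9.4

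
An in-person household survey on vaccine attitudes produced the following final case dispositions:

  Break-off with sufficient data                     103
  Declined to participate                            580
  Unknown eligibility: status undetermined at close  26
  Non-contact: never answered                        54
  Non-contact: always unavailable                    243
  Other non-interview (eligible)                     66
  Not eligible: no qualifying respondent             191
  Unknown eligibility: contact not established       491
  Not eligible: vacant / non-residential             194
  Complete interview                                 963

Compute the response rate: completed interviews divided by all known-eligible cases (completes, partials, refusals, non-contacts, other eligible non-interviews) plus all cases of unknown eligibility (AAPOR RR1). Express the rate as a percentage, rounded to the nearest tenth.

No answer / not reached = 54 + 243 = 297
Undetermined eligibility = 491 + 26 = 517
Screened out, ineligible = 191 + 194 = 385
Num: 963
Base: 963 + 103 + 580 + 297 + 66 + 517 = 2526
RR1 = 963 / 2526 = 0.3812

38.1%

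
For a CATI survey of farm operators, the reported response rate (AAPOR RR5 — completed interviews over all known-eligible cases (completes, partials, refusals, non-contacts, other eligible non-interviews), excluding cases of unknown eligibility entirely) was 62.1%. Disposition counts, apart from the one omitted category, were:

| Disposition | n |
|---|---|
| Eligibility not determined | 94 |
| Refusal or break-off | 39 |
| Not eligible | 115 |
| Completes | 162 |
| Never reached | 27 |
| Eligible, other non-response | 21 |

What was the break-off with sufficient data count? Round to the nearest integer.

12

RR5 = 162 / D = 0.621
D = 162 / 0.621 = 260.9
Rest of base = 249
break-off with sufficient data = 260.9 − 249 ≈ 12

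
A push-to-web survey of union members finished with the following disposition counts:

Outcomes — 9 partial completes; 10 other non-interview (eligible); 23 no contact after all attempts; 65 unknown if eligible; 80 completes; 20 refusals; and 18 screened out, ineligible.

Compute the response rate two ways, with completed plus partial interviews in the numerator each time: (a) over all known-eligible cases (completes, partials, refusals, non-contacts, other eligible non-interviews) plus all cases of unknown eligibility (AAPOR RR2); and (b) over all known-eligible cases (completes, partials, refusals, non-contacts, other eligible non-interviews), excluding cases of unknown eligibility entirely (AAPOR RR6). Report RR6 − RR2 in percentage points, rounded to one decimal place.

Num → 80 + 9 = 89
Base → 80 + 9 + 20 + 23 + 10 + 65 = 207
RR2 = 89 / 207 = 0.4300
Base → 80 + 9 + 20 + 23 + 10 = 142
RR6 = 89 / 142 = 0.6268
Difference = 62.68 − 43.00 = 19.68 percentage points

19.7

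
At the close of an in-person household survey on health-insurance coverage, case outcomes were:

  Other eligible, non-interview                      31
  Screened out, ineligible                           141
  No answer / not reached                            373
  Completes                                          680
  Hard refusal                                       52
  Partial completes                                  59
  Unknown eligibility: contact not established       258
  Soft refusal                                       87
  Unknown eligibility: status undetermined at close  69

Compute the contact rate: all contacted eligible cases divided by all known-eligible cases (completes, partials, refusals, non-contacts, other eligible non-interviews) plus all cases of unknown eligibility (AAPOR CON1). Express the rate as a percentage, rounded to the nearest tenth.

Declined to participate = 52 + 87 = 139
Undetermined eligibility = 258 + 69 = 327
Numerator → 680 + 59 + 139 + 31 = 909
Base → 680 + 59 + 139 + 373 + 31 + 327 = 1609
CON1 = 909 / 1609 = 0.5649

56.5%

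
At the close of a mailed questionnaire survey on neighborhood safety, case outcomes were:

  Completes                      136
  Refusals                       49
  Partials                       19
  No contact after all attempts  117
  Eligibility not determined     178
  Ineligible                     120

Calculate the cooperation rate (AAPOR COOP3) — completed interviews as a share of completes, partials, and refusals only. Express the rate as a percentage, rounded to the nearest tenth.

Numerator → 136
Denom → 136 + 19 + 49 = 204
COOP3 = 136 / 204 = 0.6667

66.7%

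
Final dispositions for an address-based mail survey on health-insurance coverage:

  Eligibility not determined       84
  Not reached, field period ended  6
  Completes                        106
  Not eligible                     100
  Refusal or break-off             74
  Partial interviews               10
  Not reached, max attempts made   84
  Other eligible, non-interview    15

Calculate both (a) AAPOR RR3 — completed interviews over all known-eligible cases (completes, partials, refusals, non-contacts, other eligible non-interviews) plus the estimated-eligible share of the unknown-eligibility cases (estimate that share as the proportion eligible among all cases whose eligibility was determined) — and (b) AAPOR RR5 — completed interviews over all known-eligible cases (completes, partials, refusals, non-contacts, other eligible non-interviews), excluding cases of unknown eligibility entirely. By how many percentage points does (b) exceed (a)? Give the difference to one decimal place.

No answer / not reached = 6 + 84 = 90
Numerator → 106
Eligible (known) → 106 + 10 + 74 + 90 + 15 = 295
e = 295 / (295 + 100) = 295 / 395 = 0.7468
Estimated eligible among unknowns → 0.7468 × 84 = 62.73
Base → 295 + 62.73 = 357.73
RR3 = 106 / 357.73 = 0.2963
Base → 106 + 10 + 74 + 90 + 15 = 295
RR5 = 106 / 295 = 0.3593
Difference = 35.93 − 29.63 = 6.30 percentage points

6.3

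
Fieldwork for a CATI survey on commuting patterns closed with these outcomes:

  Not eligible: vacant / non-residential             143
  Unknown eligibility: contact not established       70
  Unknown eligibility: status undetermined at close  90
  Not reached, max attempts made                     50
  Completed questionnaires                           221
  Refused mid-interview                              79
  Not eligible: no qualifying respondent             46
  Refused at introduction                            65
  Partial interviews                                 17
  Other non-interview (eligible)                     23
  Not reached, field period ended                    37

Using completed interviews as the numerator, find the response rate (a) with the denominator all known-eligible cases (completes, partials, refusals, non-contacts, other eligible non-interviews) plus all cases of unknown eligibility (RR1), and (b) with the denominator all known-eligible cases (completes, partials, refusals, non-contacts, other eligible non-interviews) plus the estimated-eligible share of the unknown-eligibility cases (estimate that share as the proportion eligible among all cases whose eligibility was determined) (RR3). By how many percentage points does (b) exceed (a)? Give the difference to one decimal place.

2.5

Declined to participate = 65 + 79 = 144
No contact after all attempts = 37 + 50 = 87
Eligibility not determined = 70 + 90 = 160
Out of scope = 46 + 143 = 189
Num → 221
Denominator → 221 + 17 + 144 + 87 + 23 + 160 = 652
RR1 = 221 / 652 = 0.3390
Known eligible → 221 + 17 + 144 + 87 + 23 = 492
e = 492 / (492 + 189) = 492 / 681 = 0.7225
Estimated eligible among unknowns → 0.7225 × 160 = 115.60
Denominator → 492 + 115.60 = 607.60
RR3 = 221 / 607.60 = 0.3637
Difference = 36.37 − 33.90 = 2.47 percentage points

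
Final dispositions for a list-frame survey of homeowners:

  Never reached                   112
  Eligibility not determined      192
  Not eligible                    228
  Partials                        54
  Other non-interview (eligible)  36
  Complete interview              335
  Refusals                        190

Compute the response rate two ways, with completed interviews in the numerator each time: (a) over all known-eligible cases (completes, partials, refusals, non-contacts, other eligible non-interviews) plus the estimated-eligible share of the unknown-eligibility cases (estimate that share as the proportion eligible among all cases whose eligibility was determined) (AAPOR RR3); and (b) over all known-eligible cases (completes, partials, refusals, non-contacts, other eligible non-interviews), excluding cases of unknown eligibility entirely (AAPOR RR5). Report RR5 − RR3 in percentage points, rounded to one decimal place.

Numerator = 335
Eligible (known) = 335 + 54 + 190 + 112 + 36 = 727
e = 727 / (727 + 228) = 727 / 955 = 0.7613
e × U = 0.7613 × 192 = 146.17
Denominator = 727 + 146.17 = 873.17
RR3 = 335 / 873.17 = 0.3837
Denominator = 335 + 54 + 190 + 112 + 36 = 727
RR5 = 335 / 727 = 0.4608
Difference = 46.08 − 38.37 = 7.71 percentage points

7.7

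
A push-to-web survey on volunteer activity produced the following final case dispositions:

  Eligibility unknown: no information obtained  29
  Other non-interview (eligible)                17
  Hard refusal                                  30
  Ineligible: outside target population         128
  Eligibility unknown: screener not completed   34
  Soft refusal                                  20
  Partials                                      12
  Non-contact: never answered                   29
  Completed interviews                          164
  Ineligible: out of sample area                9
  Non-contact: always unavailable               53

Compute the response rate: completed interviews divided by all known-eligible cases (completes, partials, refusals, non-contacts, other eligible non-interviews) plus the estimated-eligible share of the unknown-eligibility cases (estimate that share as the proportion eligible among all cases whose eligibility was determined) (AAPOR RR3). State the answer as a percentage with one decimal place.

Refused = 30 + 20 = 50
Never reached = 29 + 53 = 82
Unknown if eligible = 34 + 29 = 63
Out of scope = 128 + 9 = 137
Top → 164
Known eligible → 164 + 12 + 50 + 82 + 17 = 325
e = 325 / (325 + 137) = 325 / 462 = 0.7035
e × U → 0.7035 × 63 = 44.32
Denom → 325 + 44.32 = 369.32
RR3 = 164 / 369.32 = 0.4441

44.4%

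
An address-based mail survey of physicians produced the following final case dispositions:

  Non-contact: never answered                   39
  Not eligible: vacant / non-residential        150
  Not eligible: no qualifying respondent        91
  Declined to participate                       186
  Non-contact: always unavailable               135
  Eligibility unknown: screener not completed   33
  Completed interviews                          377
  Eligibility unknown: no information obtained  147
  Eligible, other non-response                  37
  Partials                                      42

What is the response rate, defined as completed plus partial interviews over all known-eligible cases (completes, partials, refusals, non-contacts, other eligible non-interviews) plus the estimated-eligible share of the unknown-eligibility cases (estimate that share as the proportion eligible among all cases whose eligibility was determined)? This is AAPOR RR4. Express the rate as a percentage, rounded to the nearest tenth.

No contact after all attempts = 39 + 135 = 174
Unknown if eligible = 33 + 147 = 180
Out of scope = 91 + 150 = 241
Top → 377 + 42 = 419
Known eligible → 377 + 42 + 186 + 174 + 37 = 816
e = 816 / (816 + 241) = 816 / 1057 = 0.7720
Estimated eligible among unknowns → 0.7720 × 180 = 138.96
Base → 816 + 138.96 = 954.96
RR4 = 419 / 954.96 = 0.4388

43.9%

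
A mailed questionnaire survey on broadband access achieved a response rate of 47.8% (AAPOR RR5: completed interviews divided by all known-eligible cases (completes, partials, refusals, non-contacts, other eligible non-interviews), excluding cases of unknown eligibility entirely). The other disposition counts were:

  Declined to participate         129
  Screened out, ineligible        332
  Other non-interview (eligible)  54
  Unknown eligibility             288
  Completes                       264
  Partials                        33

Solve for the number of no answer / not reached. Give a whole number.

RR5 = 264 / D = 0.478
D = 264 / 0.478 = 552.3
Other denominator terms total 480
no answer / not reached = 552.3 − 480 ≈ 72

72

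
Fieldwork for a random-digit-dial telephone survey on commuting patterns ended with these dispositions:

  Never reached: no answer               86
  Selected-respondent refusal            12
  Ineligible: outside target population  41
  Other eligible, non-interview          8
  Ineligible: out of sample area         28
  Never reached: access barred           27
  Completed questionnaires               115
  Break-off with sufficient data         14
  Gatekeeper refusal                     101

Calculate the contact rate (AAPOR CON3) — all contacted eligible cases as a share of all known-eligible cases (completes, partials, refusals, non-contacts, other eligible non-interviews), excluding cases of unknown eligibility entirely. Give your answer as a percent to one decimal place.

68.9%

Refusals = 101 + 12 = 113
No answer / not reached = 86 + 27 = 113
Screened out, ineligible = 41 + 28 = 69
Top → 115 + 14 + 113 + 8 = 250
Denom → 115 + 14 + 113 + 113 + 8 = 363
CON3 = 250 / 363 = 0.6887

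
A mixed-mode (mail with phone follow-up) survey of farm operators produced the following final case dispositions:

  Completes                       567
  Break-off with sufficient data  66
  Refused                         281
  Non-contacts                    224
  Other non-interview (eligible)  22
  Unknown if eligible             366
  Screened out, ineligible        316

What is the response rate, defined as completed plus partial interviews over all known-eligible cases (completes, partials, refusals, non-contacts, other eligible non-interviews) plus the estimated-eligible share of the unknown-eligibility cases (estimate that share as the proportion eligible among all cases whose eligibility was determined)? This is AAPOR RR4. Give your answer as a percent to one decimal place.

43.7%

Top: 567 + 66 = 633
Eligible (known): 567 + 66 + 281 + 224 + 22 = 1160
e = 1160 / (1160 + 316) = 1160 / 1476 = 0.7859
Eligible share of unknowns: 0.7859 × 366 = 287.64
Denominator: 1160 + 287.64 = 1447.64
RR4 = 633 / 1447.64 = 0.4373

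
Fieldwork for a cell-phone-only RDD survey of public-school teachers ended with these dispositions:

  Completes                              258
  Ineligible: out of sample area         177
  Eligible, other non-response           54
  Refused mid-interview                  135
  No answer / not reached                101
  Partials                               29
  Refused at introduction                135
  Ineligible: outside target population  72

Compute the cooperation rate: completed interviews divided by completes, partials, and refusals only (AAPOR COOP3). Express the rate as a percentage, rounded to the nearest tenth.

46.3%

Refusal or break-off = 135 + 135 = 270
Ineligible = 72 + 177 = 249
Num → 258
Denominator → 258 + 29 + 270 = 557
COOP3 = 258 / 557 = 0.4632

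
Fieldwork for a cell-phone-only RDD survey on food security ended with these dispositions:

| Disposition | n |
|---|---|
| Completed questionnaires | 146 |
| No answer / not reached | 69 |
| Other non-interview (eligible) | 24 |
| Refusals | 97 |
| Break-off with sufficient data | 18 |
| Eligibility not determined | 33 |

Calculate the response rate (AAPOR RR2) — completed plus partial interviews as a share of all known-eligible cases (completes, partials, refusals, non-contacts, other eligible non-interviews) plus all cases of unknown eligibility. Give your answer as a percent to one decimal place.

42.4%

Top = 146 + 18 = 164
Base = 146 + 18 + 97 + 69 + 24 + 33 = 387
RR2 = 164 / 387 = 0.4238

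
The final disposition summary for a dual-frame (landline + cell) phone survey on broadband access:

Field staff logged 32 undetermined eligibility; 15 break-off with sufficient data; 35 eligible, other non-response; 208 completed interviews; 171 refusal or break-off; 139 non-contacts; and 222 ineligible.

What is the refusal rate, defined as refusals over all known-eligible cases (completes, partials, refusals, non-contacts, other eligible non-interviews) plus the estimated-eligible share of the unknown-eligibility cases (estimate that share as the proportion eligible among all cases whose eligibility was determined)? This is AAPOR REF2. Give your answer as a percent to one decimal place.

28.9%

Numerator = 171
Eligible (known) = 208 + 15 + 171 + 139 + 35 = 568
e = 568 / (568 + 222) = 568 / 790 = 0.7190
Eligible share of unknowns = 0.7190 × 32 = 23.01
Denominator = 568 + 23.01 = 591.01
REF2 = 171 / 591.01 = 0.2893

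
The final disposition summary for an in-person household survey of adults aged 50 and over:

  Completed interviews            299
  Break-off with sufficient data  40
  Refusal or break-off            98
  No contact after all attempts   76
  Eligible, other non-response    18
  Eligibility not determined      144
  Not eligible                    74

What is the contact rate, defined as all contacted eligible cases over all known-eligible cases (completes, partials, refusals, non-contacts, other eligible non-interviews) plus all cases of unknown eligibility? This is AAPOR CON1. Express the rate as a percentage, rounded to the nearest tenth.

67.4%

Num = 299 + 40 + 98 + 18 = 455
Base = 299 + 40 + 98 + 76 + 18 + 144 = 675
CON1 = 455 / 675 = 0.6741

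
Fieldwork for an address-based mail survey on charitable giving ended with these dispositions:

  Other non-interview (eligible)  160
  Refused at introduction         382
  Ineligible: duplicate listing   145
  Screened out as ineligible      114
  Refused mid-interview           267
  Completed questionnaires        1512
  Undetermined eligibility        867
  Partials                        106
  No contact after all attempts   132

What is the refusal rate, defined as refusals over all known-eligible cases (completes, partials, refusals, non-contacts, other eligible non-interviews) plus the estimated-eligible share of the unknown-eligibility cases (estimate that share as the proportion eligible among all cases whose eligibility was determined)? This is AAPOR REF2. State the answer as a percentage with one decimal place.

Refusal or break-off = 382 + 267 = 649
Ineligible = 114 + 145 = 259
Num = 649
Known eligible = 1512 + 106 + 649 + 132 + 160 = 2559
e = 2559 / (2559 + 259) = 2559 / 2818 = 0.9081
Estimated eligible among unknowns = 0.9081 × 867 = 787.32
Denom = 2559 + 787.32 = 3346.32
REF2 = 649 / 3346.32 = 0.1939

19.4%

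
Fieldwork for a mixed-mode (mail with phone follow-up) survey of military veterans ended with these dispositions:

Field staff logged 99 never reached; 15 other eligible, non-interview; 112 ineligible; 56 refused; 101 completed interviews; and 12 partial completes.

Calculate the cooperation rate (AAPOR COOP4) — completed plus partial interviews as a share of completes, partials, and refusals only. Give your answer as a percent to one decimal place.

66.9%

Top → 101 + 12 = 113
Denom → 101 + 12 + 56 = 169
COOP4 = 113 / 169 = 0.6686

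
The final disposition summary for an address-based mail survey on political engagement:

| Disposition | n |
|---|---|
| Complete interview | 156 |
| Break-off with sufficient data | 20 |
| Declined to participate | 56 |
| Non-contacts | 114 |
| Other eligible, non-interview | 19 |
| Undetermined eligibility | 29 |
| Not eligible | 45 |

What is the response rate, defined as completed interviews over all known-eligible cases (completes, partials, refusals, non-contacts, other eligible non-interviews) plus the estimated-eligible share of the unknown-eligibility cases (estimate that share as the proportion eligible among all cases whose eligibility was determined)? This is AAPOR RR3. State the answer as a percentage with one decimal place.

Num → 156
Determined eligible → 156 + 20 + 56 + 114 + 19 = 365
e = 365 / (365 + 45) = 365 / 410 = 0.8902
Estimated eligible among unknowns → 0.8902 × 29 = 25.82
Denominator → 365 + 25.82 = 390.82
RR3 = 156 / 390.82 = 0.3992

39.9%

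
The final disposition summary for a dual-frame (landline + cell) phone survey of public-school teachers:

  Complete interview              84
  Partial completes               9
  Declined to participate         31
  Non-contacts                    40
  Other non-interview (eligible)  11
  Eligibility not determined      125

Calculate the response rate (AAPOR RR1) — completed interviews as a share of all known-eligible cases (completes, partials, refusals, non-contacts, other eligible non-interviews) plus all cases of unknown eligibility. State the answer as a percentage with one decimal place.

28.0%

Num = 84
Base = 84 + 9 + 31 + 40 + 11 + 125 = 300
RR1 = 84 / 300 = 0.2800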